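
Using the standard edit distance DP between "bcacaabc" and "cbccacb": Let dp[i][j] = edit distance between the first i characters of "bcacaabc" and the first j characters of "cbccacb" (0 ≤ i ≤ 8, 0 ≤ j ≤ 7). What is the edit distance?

4

   ''  c  b  c  c  a  c  b
''  0  1  2  3  4  5  6  7
 b  1  1  1  2  3  4  5  6
 c  2  1  2  1  2  3  4  5
 a  3  2  2  2  2  2  3  4
 c  4  3  3  2  2  3  2  3
 a  5  4  4  3  3  2  3  3
 a  6  5  5  4  4  3  3  4
 b  7  6  5  5  5  4  4  3
 c  8  7  6  5  5  5  4  4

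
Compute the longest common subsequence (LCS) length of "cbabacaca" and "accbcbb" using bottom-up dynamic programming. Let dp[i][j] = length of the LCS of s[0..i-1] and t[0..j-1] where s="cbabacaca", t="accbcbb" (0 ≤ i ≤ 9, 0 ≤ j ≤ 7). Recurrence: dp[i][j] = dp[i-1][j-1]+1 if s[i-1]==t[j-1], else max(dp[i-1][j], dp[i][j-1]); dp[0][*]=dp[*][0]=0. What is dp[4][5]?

2

   ''  a  c  c  b  c  b  b
''  0  0  0  0  0  0  0  0
 c  0  0  1  1  1  1  1  1
 b  0  0  1  1  2  2  2  2
 a  0  1  1  1  2  2  2  2
 b  0  1  1  1  2  2  3  3
 a  0  1  1  1  2  2  3  3
 c  0  1  2  2  2  3  3  3
 a  0  1  2  2  2  3  3  3
 c  0  1  2  3  3  3  3  3
 a  0  1  2  3  3  3  3  3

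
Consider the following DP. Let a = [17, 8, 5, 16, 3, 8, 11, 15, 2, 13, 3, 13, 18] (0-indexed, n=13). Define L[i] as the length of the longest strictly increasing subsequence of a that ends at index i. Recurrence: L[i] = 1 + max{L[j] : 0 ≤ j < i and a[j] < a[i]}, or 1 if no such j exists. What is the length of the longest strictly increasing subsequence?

   i    0    1    2    3    4    5    6    7    8    9   10   11   12
a[i]   17    8    5   16    3    8   11   15    2   13    3   13   18
L[i]    1    1    1    2    1    2    3    4    1    4    2    4    5

5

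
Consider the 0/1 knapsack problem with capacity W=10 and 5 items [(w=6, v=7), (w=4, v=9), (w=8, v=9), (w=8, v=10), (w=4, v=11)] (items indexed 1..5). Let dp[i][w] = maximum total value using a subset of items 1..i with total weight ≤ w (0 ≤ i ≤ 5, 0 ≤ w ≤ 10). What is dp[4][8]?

10

i\w   0   1   2   3   4   5   6   7   8   9  10
  0   0   0   0   0   0   0   0   0   0   0   0
  1   0   0   0   0   0   0   7   7   7   7   7
  2   0   0   0   0   9   9   9   9   9   9  16
  3   0   0   0   0   9   9   9   9   9   9  16
  4   0   0   0   0   9   9   9   9  10  10  16
  5   0   0   0   0  11  11  11  11  20  20  20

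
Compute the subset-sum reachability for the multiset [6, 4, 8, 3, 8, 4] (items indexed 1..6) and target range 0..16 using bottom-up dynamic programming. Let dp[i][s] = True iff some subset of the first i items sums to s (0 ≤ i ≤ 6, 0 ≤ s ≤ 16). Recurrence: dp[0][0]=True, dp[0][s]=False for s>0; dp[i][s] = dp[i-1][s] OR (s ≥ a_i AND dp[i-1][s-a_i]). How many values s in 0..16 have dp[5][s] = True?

14

i\s   0   1   2   3   4   5   6   7   8   9  10  11  12  13  14  15  16
  0   T   F   F   F   F   F   F   F   F   F   F   F   F   F   F   F   F
  1   T   F   F   F   F   F   T   F   F   F   F   F   F   F   F   F   F
  2   T   F   F   F   T   F   T   F   F   F   T   F   F   F   F   F   F
  3   T   F   F   F   T   F   T   F   T   F   T   F   T   F   T   F   F
  4   T   F   F   T   T   F   T   T   T   T   T   T   T   T   T   T   F
  5   T   F   F   T   T   F   T   T   T   T   T   T   T   T   T   T   T
  6   T   F   F   T   T   F   T   T   T   T   T   T   T   T   T   T   T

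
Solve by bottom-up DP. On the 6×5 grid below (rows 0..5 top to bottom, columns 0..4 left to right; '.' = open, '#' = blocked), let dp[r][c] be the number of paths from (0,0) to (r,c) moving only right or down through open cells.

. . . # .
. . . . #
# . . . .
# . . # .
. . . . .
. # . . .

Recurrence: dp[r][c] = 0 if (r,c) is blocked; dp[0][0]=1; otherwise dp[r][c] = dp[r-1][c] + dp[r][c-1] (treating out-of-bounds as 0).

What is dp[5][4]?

r\c   0   1   2   3   4
  0   1   1   1   0   0
  1   1   2   3   3   0
  2   0   2   5   8   8
  3   0   2   7   0   8
  4   0   2   9   9  17
  5   0   0   9  18  35

35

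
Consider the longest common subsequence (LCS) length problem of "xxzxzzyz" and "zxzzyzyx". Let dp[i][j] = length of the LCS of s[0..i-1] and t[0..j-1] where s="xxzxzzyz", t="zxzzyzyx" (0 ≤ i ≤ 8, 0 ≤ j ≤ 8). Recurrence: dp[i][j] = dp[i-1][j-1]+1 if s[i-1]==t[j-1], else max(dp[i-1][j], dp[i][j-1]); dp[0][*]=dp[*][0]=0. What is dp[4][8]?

3

   ''  z  x  z  z  y  z  y  x
''  0  0  0  0  0  0  0  0  0
 x  0  0  1  1  1  1  1  1  1
 x  0  0  1  1  1  1  1  1  2
 z  0  1  1  2  2  2  2  2  2
 x  0  1  2  2  2  2  2  2  3
 z  0  1  2  3  3  3  3  3  3
 z  0  1  2  3  4  4  4  4  4
 y  0  1  2  3  4  5  5  5  5
 z  0  1  2  3  4  5  6  6  6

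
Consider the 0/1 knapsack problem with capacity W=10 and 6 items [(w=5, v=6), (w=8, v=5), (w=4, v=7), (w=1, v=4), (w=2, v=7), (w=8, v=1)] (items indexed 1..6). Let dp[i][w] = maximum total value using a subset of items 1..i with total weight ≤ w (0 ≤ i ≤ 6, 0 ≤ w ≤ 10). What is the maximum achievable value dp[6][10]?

18

i\w   0   1   2   3   4   5   6   7   8   9  10
  0   0   0   0   0   0   0   0   0   0   0   0
  1   0   0   0   0   0   6   6   6   6   6   6
  2   0   0   0   0   0   6   6   6   6   6   6
  3   0   0   0   0   7   7   7   7   7  13  13
  4   0   4   4   4   7  11  11  11  11  13  17
  5   0   4   7  11  11  11  14  18  18  18  18
  6   0   4   7  11  11  11  14  18  18  18  18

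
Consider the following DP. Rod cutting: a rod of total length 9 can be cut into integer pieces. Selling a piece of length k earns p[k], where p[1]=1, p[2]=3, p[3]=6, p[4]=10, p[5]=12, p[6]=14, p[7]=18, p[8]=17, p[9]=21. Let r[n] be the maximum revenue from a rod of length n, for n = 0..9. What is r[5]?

12

   n    0    1    2    3    4    5    6    7    8    9
r[n]    0    1    3    6   10   12   14   18   20   22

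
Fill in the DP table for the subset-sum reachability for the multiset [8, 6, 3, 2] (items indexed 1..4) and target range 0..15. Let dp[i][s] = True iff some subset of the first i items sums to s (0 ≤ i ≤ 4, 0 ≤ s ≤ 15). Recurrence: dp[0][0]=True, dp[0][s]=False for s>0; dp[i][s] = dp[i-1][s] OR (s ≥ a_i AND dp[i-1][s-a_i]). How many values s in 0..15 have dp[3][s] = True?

i\s   0   1   2   3   4   5   6   7   8   9  10  11  12  13  14  15
  0   T   F   F   F   F   F   F   F   F   F   F   F   F   F   F   F
  1   T   F   F   F   F   F   F   F   T   F   F   F   F   F   F   F
  2   T   F   F   F   F   F   T   F   T   F   F   F   F   F   T   F
  3   T   F   F   T   F   F   T   F   T   T   F   T   F   F   T   F
  4   T   F   T   T   F   T   T   F   T   T   T   T   F   T   T   F

7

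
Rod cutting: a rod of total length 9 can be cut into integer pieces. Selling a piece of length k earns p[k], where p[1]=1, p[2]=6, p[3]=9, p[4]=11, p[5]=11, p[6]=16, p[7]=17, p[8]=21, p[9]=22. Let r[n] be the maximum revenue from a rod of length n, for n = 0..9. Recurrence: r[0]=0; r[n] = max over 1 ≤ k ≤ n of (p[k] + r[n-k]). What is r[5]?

   n    0    1    2    3    4    5    6    7    8    9
r[n]    0    1    6    9   12   15   18   21   24   27

15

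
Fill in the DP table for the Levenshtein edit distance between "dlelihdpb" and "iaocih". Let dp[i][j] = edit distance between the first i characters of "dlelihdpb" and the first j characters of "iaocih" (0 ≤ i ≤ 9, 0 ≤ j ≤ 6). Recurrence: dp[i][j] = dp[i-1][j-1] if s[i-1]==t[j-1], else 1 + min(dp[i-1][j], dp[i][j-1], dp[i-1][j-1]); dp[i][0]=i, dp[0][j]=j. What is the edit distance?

7

   ''  i  a  o  c  i  h
''  0  1  2  3  4  5  6
 d  1  1  2  3  4  5  6
 l  2  2  2  3  4  5  6
 e  3  3  3  3  4  5  6
 l  4  4  4  4  4  5  6
 i  5  4  5  5  5  4  5
 h  6  5  5  6  6  5  4
 d  7  6  6  6  7  6  5
 p  8  7  7  7  7  7  6
 b  9  8  8  8  8  8  7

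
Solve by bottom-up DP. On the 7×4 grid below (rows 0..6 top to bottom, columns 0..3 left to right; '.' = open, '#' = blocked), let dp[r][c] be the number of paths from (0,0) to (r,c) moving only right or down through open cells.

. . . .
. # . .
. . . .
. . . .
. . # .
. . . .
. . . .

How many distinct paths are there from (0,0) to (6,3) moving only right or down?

21

r\c   0   1   2   3
  0   1   1   1   1
  1   1   0   1   2
  2   1   1   2   4
  3   1   2   4   8
  4   1   3   0   8
  5   1   4   4  12
  6   1   5   9  21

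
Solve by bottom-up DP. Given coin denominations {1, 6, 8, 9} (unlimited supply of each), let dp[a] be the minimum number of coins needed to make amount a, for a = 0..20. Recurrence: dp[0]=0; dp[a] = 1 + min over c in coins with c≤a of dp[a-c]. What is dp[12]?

2

 a  0  1  2  3  4  5  6  7  8  9 10 11 12 13 14 15 16 17 18 19 20
dp  0  1  2  3  4  5  1  2  1  1  2  3  2  3  2  2  2  2  2  3  3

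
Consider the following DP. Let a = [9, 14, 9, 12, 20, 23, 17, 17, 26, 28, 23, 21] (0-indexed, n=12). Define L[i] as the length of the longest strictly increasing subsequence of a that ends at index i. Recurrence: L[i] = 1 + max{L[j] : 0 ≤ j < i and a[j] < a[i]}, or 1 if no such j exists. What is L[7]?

   i    0    1    2    3    4    5    6    7    8    9   10   11
a[i]    9   14    9   12   20   23   17   17   26   28   23   21
L[i]    1    2    1    2    3    4    3    3    5    6    4    4

3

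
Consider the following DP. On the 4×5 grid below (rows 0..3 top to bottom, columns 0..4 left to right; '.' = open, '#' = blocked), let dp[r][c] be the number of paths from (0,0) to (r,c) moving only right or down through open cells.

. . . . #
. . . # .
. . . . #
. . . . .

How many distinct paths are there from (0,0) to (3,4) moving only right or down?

r\c   0   1   2   3   4
  0   1   1   1   1   0
  1   1   2   3   0   0
  2   1   3   6   6   0
  3   1   4  10  16  16

16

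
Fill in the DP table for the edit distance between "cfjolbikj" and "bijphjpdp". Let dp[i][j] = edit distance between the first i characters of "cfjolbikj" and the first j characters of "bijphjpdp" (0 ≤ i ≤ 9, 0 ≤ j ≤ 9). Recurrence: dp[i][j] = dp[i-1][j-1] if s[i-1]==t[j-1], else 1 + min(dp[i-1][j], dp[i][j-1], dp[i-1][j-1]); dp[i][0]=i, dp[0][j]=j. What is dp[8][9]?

8

   ''  b  i  j  p  h  j  p  d  p
''  0  1  2  3  4  5  6  7  8  9
 c  1  1  2  3  4  5  6  7  8  9
 f  2  2  2  3  4  5  6  7  8  9
 j  3  3  3  2  3  4  5  6  7  8
 o  4  4  4  3  3  4  5  6  7  8
 l  5  5  5  4  4  4  5  6  7  8
 b  6  5  6  5  5  5  5  6  7  8
 i  7  6  5  6  6  6  6  6  7  8
 k  8  7  6  6  7  7  7  7  7  8
 j  9  8  7  6  7  8  7  8  8  8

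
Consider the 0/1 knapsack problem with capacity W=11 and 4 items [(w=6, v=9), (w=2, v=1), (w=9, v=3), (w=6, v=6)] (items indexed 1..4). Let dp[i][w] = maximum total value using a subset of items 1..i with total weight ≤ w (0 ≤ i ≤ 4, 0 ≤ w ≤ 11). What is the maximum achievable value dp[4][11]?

i\w   0   1   2   3   4   5   6   7   8   9  10  11
  0   0   0   0   0   0   0   0   0   0   0   0   0
  1   0   0   0   0   0   0   9   9   9   9   9   9
  2   0   0   1   1   1   1   9   9  10  10  10  10
  3   0   0   1   1   1   1   9   9  10  10  10  10
  4   0   0   1   1   1   1   9   9  10  10  10  10

10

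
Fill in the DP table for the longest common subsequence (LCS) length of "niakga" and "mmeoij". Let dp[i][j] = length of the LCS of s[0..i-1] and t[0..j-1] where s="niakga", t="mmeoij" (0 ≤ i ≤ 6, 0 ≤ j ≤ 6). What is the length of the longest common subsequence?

1

   ''  m  m  e  o  i  j
''  0  0  0  0  0  0  0
 n  0  0  0  0  0  0  0
 i  0  0  0  0  0  1  1
 a  0  0  0  0  0  1  1
 k  0  0  0  0  0  1  1
 g  0  0  0  0  0  1  1
 a  0  0  0  0  0  1  1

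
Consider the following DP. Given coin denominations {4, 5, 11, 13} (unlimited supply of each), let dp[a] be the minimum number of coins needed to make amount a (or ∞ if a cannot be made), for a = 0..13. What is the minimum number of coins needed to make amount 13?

1

 a  0  1  2  3  4  5  6  7  8  9 10 11 12 13
dp  0  -  -  -  1  1  -  -  2  2  2  1  3  1
(- denotes ∞ / unreachable)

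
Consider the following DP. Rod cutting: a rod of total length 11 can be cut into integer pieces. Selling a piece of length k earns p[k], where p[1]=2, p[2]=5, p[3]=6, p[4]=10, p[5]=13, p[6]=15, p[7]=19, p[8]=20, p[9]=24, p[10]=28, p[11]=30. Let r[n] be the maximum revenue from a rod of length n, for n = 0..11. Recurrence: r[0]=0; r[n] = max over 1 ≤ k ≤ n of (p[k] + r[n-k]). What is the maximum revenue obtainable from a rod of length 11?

30

   n    0    1    2    3    4    5    6    7    8    9   10   11
r[n]    0    2    5    7   10   13   15   19   21   24   28   30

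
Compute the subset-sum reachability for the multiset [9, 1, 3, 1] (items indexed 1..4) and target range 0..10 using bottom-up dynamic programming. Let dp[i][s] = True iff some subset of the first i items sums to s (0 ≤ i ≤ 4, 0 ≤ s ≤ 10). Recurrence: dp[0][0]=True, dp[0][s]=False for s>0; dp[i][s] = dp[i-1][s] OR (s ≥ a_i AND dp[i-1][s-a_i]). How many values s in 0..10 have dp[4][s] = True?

i\s   0   1   2   3   4   5   6   7   8   9  10
  0   T   F   F   F   F   F   F   F   F   F   F
  1   T   F   F   F   F   F   F   F   F   T   F
  2   T   T   F   F   F   F   F   F   F   T   T
  3   T   T   F   T   T   F   F   F   F   T   T
  4   T   T   T   T   T   T   F   F   F   T   T

8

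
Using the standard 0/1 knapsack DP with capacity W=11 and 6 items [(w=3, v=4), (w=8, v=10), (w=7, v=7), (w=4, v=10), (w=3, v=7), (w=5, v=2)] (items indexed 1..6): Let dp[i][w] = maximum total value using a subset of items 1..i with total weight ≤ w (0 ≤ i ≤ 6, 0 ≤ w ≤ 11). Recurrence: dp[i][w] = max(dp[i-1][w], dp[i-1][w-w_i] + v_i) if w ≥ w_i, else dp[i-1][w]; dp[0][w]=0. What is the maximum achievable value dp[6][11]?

i\w   0   1   2   3   4   5   6   7   8   9  10  11
  0   0   0   0   0   0   0   0   0   0   0   0   0
  1   0   0   0   4   4   4   4   4   4   4   4   4
  2   0   0   0   4   4   4   4   4  10  10  10  14
  3   0   0   0   4   4   4   4   7  10  10  11  14
  4   0   0   0   4  10  10  10  14  14  14  14  17
  5   0   0   0   7  10  10  11  17  17  17  21  21
  6   0   0   0   7  10  10  11  17  17  17  21  21

21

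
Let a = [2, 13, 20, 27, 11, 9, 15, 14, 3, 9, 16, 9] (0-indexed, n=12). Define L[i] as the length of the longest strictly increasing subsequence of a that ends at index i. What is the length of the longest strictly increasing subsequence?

   i    0    1    2    3    4    5    6    7    8    9   10   11
a[i]    2   13   20   27   11    9   15   14    3    9   16    9
L[i]    1    2    3    4    2    2    3    3    2    3    4    3

4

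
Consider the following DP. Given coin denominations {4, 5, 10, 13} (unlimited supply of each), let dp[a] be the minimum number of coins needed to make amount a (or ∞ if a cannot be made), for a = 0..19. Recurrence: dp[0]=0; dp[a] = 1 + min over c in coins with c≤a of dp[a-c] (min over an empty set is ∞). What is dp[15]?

2

 a  0  1  2  3  4  5  6  7  8  9 10 11 12 13 14 15 16 17 18 19
dp  0  -  -  -  1  1  -  -  2  2  1  -  3  1  2  2  4  2  2  3
(- denotes ∞ / unreachable)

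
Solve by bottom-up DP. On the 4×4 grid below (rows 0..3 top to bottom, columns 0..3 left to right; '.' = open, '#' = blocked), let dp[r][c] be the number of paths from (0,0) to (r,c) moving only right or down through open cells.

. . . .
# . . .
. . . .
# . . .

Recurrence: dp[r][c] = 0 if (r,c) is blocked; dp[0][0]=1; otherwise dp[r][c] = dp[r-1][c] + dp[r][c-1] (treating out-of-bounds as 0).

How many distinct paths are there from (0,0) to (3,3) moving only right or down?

10

r\c   0   1   2   3
  0   1   1   1   1
  1   0   1   2   3
  2   0   1   3   6
  3   0   1   4  10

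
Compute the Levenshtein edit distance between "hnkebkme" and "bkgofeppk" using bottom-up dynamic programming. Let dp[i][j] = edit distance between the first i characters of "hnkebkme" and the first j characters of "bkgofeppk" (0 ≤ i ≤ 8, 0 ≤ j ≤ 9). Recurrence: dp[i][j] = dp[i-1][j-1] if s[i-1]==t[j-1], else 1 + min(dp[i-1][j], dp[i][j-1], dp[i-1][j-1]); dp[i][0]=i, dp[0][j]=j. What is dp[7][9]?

   ''  b  k  g  o  f  e  p  p  k
''  0  1  2  3  4  5  6  7  8  9
 h  1  1  2  3  4  5  6  7  8  9
 n  2  2  2  3  4  5  6  7  8  9
 k  3  3  2  3  4  5  6  7  8  8
 e  4  4  3  3  4  5  5  6  7  8
 b  5  4  4  4  4  5  6  6  7  8
 k  6  5  4  5  5  5  6  7  7  7
 m  7  6  5  5  6  6  6  7  8  8
 e  8  7  6  6  6  7  6  7  8  9

8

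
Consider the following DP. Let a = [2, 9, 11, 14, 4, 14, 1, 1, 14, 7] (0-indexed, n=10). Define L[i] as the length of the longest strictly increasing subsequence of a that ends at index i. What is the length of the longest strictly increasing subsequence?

4

   i    0    1    2    3    4    5    6    7    8    9
a[i]    2    9   11   14    4   14    1    1   14    7
L[i]    1    2    3    4    2    4    1    1    4    3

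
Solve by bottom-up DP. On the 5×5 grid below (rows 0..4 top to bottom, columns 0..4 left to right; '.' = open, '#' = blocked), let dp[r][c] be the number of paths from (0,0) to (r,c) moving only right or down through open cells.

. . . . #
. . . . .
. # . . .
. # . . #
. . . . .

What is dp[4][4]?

14

r\c   0   1   2   3   4
  0   1   1   1   1   0
  1   1   2   3   4   4
  2   1   0   3   7  11
  3   1   0   3  10   0
  4   1   1   4  14  14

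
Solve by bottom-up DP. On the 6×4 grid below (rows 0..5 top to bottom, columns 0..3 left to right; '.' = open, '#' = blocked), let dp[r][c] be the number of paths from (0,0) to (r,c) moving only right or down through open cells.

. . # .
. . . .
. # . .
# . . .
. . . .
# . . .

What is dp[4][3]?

8

r\c   0   1   2   3
  0   1   1   0   0
  1   1   2   2   2
  2   1   0   2   4
  3   0   0   2   6
  4   0   0   2   8
  5   0   0   2  10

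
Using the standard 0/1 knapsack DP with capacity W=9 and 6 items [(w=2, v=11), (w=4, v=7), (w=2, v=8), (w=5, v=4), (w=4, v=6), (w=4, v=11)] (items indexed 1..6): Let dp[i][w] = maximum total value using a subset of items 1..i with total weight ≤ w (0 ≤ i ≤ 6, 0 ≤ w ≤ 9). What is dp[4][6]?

i\w   0   1   2   3   4   5   6   7   8   9
  0   0   0   0   0   0   0   0   0   0   0
  1   0   0  11  11  11  11  11  11  11  11
  2   0   0  11  11  11  11  18  18  18  18
  3   0   0  11  11  19  19  19  19  26  26
  4   0   0  11  11  19  19  19  19  26  26
  5   0   0  11  11  19  19  19  19  26  26
  6   0   0  11  11  19  19  22  22  30  30

19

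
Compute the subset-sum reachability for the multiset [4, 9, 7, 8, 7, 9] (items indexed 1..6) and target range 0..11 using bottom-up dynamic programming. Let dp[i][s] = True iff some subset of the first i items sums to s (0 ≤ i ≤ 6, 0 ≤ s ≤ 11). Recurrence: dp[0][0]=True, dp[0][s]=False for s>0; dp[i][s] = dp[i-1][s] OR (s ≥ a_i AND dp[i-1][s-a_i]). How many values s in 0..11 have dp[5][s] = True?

i\s   0   1   2   3   4   5   6   7   8   9  10  11
  0   T   F   F   F   F   F   F   F   F   F   F   F
  1   T   F   F   F   T   F   F   F   F   F   F   F
  2   T   F   F   F   T   F   F   F   F   T   F   F
  3   T   F   F   F   T   F   F   T   F   T   F   T
  4   T   F   F   F   T   F   F   T   T   T   F   T
  5   T   F   F   F   T   F   F   T   T   T   F   T
  6   T   F   F   F   T   F   F   T   T   T   F   T

6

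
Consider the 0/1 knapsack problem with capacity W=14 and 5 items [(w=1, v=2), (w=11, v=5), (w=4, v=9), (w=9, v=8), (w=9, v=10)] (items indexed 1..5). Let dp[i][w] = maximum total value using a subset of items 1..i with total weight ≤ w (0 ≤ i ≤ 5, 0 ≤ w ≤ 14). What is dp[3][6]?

11

i\w   0   1   2   3   4   5   6   7   8   9  10  11  12  13  14
  0   0   0   0   0   0   0   0   0   0   0   0   0   0   0   0
  1   0   2   2   2   2   2   2   2   2   2   2   2   2   2   2
  2   0   2   2   2   2   2   2   2   2   2   2   5   7   7   7
  3   0   2   2   2   9  11  11  11  11  11  11  11  11  11  11
  4   0   2   2   2   9  11  11  11  11  11  11  11  11  17  19
  5   0   2   2   2   9  11  11  11  11  11  12  12  12  19  21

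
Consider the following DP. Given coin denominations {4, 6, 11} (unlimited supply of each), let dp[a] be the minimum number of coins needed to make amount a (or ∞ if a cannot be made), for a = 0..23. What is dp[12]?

 a  0  1  2  3  4  5  6  7  8  9 10 11 12 13 14 15 16 17 18 19 20 21 22 23
dp  0  -  -  -  1  -  1  -  2  -  2  1  2  -  3  2  3  2  3  3  4  3  2  3
(- denotes ∞ / unreachable)

2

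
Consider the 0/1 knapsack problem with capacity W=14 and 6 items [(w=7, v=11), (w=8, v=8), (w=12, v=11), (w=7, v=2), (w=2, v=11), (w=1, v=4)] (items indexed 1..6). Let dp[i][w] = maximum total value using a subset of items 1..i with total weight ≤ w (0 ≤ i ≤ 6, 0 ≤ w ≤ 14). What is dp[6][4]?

i\w   0   1   2   3   4   5   6   7   8   9  10  11  12  13  14
  0   0   0   0   0   0   0   0   0   0   0   0   0   0   0   0
  1   0   0   0   0   0   0   0  11  11  11  11  11  11  11  11
  2   0   0   0   0   0   0   0  11  11  11  11  11  11  11  11
  3   0   0   0   0   0   0   0  11  11  11  11  11  11  11  11
  4   0   0   0   0   0   0   0  11  11  11  11  11  11  11  13
  5   0   0  11  11  11  11  11  11  11  22  22  22  22  22  22
  6   0   4  11  15  15  15  15  15  15  22  26  26  26  26  26

15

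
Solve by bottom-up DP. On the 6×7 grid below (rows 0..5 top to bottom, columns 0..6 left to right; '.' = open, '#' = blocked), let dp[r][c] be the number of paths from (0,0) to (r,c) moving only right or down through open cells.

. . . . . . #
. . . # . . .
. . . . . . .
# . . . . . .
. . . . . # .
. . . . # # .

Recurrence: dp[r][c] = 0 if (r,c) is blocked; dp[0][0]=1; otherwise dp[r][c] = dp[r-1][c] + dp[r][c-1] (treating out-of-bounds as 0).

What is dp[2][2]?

6

r\c   0   1   2   3   4   5   6
  0   1   1   1   1   1   1   0
  1   1   2   3   0   1   2   2
  2   1   3   6   6   7   9  11
  3   0   3   9  15  22  31  42
  4   0   3  12  27  49   0  42
  5   0   3  15  42   0   0  42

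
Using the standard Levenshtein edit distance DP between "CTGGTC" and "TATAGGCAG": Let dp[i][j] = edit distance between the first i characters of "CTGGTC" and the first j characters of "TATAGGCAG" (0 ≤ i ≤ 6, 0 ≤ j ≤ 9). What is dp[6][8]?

5

   ''  T  A  T  A  G  G  C  A  G
''  0  1  2  3  4  5  6  7  8  9
 C  1  1  2  3  4  5  6  6  7  8
 T  2  1  2  2  3  4  5  6  7  8
 G  3  2  2  3  3  3  4  5  6  7
 G  4  3  3  3  4  3  3  4  5  6
 T  5  4  4  3  4  4  4  4  5  6
 C  6  5  5  4  4  5  5  4  5  6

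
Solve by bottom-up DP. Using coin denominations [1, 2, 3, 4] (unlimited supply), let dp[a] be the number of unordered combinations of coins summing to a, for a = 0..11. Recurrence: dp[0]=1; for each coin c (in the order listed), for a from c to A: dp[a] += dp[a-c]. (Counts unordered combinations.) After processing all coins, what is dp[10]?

23

after  coin     0     1     2     3     4     5     6     7     8     9    10    11
          1     1     1     1     1     1     1     1     1     1     1     1     1
          2     1     1     2     2     3     3     4     4     5     5     6     6
          3     1     1     2     3     4     5     7     8    10    12    14    16
          4     1     1     2     3     5     6     9    11    15    18    23    27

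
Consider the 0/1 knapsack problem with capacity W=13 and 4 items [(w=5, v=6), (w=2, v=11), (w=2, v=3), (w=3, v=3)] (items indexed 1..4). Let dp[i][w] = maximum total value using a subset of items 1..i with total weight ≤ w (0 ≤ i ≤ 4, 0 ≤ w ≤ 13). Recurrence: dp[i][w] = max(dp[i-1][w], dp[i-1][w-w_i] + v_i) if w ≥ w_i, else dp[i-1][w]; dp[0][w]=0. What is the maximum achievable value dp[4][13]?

i\w   0   1   2   3   4   5   6   7   8   9  10  11  12  13
  0   0   0   0   0   0   0   0   0   0   0   0   0   0   0
  1   0   0   0   0   0   6   6   6   6   6   6   6   6   6
  2   0   0  11  11  11  11  11  17  17  17  17  17  17  17
  3   0   0  11  11  14  14  14  17  17  20  20  20  20  20
  4   0   0  11  11  14  14  14  17  17  20  20  20  23  23

23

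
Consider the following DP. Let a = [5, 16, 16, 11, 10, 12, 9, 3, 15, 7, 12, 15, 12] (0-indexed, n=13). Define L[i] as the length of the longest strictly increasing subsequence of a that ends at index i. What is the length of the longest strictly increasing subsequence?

   i    0    1    2    3    4    5    6    7    8    9   10   11   12
a[i]    5   16   16   11   10   12    9    3   15    7   12   15   12
L[i]    1    2    2    2    2    3    2    1    4    2    3    4    3

4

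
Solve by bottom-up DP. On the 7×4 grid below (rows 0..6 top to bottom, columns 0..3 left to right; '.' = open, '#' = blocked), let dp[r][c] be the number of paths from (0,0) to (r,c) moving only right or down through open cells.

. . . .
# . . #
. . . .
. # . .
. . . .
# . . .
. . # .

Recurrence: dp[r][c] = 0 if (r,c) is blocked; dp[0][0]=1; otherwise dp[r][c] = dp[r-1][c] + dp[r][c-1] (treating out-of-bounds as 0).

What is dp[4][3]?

9

r\c   0   1   2   3
  0   1   1   1   1
  1   0   1   2   0
  2   0   1   3   3
  3   0   0   3   6
  4   0   0   3   9
  5   0   0   3  12
  6   0   0   0  12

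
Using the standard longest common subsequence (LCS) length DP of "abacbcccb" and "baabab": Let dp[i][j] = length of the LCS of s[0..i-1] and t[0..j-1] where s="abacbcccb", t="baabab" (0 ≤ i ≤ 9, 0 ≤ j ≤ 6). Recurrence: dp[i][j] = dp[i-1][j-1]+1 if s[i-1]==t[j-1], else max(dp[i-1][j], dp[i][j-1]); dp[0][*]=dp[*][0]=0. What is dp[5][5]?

3

   ''  b  a  a  b  a  b
''  0  0  0  0  0  0  0
 a  0  0  1  1  1  1  1
 b  0  1  1  1  2  2  2
 a  0  1  2  2  2  3  3
 c  0  1  2  2  2  3  3
 b  0  1  2  2  3  3  4
 c  0  1  2  2  3  3  4
 c  0  1  2  2  3  3  4
 c  0  1  2  2  3  3  4
 b  0  1  2  2  3  3  4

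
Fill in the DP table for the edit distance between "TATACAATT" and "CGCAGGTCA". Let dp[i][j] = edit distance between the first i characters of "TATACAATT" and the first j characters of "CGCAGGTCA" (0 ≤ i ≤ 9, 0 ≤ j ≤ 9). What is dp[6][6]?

   ''  C  G  C  A  G  G  T  C  A
''  0  1  2  3  4  5  6  7  8  9
 T  1  1  2  3  4  5  6  6  7  8
 A  2  2  2  3  3  4  5  6  7  7
 T  3  3  3  3  4  4  5  5  6  7
 A  4  4  4  4  3  4  5  6  6  6
 C  5  4  5  4  4  4  5  6  6  7
 A  6  5  5  5  4  5  5  6  7  6
 A  7  6  6  6  5  5  6  6  7  7
 T  8  7  7  7  6  6  6  6  7  8
 T  9  8  8  8  7  7  7  6  7  8

5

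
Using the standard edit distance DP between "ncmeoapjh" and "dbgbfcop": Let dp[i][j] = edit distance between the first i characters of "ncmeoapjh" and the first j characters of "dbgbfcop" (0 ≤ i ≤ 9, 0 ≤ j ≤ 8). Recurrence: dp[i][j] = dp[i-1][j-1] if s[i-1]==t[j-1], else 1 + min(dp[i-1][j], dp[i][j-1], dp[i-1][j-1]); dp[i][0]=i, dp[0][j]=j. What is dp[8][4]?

   ''  d  b  g  b  f  c  o  p
''  0  1  2  3  4  5  6  7  8
 n  1  1  2  3  4  5  6  7  8
 c  2  2  2  3  4  5  5  6  7
 m  3  3  3  3  4  5  6  6  7
 e  4  4  4  4  4  5  6  7  7
 o  5  5  5  5  5  5  6  6  7
 a  6  6  6  6  6  6  6  7  7
 p  7  7  7  7  7  7  7  7  7
 j  8  8  8  8  8  8  8  8  8
 h  9  9  9  9  9  9  9  9  9

8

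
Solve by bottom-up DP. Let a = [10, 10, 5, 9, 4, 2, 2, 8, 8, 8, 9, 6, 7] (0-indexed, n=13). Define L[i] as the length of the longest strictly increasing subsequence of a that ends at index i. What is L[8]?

2

   i    0    1    2    3    4    5    6    7    8    9   10   11   12
a[i]   10   10    5    9    4    2    2    8    8    8    9    6    7
L[i]    1    1    1    2    1    1    1    2    2    2    3    2    3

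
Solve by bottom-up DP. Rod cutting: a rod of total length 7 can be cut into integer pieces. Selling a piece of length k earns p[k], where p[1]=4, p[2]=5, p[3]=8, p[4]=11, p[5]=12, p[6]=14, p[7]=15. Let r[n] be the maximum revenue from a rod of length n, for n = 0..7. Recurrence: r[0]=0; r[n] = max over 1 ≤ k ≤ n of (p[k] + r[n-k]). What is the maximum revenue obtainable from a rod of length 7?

   n    0    1    2    3    4    5    6    7
r[n]    0    4    8   12   16   20   24   28

28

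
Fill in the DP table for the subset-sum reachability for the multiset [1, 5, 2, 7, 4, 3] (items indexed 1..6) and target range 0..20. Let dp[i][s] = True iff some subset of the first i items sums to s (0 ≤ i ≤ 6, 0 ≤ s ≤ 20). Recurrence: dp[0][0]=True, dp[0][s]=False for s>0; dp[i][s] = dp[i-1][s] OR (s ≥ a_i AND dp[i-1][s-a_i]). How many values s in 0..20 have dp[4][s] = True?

i\s   0   1   2   3   4   5   6   7   8   9  10  11  12  13  14  15  16  17  18  19  20
  0   T   F   F   F   F   F   F   F   F   F   F   F   F   F   F   F   F   F   F   F   F
  1   T   T   F   F   F   F   F   F   F   F   F   F   F   F   F   F   F   F   F   F   F
  2   T   T   F   F   F   T   T   F   F   F   F   F   F   F   F   F   F   F   F   F   F
  3   T   T   T   T   F   T   T   T   T   F   F   F   F   F   F   F   F   F   F   F   F
  4   T   T   T   T   F   T   T   T   T   T   T   F   T   T   T   T   F   F   F   F   F
  5   T   T   T   T   T   T   T   T   T   T   T   T   T   T   T   T   T   T   T   T   F
  6   T   T   T   T   T   T   T   T   T   T   T   T   T   T   T   T   T   T   T   T   T

14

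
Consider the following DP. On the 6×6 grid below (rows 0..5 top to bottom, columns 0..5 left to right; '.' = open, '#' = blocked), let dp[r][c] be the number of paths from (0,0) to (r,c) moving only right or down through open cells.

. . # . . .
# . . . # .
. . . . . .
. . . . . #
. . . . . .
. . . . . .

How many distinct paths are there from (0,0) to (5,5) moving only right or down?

53

r\c   0   1   2   3   4   5
  0   1   1   0   0   0   0
  1   0   1   1   1   0   0
  2   0   1   2   3   3   3
  3   0   1   3   6   9   0
  4   0   1   4  10  19  19
  5   0   1   5  15  34  53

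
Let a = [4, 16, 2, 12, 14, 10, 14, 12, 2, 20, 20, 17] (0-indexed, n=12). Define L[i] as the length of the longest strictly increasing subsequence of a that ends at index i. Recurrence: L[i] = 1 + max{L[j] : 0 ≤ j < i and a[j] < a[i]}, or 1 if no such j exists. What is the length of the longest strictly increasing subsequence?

4

   i    0    1    2    3    4    5    6    7    8    9   10   11
a[i]    4   16    2   12   14   10   14   12    2   20   20   17
L[i]    1    2    1    2    3    2    3    3    1    4    4    4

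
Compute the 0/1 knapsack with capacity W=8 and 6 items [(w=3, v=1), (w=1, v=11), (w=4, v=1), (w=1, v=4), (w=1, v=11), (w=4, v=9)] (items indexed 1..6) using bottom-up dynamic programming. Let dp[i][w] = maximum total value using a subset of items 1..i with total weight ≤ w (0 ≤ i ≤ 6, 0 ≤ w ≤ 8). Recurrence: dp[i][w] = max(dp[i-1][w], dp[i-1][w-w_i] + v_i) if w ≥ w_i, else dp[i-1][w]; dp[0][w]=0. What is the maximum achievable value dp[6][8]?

i\w   0   1   2   3   4   5   6   7   8
  0   0   0   0   0   0   0   0   0   0
  1   0   0   0   1   1   1   1   1   1
  2   0  11  11  11  12  12  12  12  12
  3   0  11  11  11  12  12  12  12  13
  4   0  11  15  15  15  16  16  16  16
  5   0  11  22  26  26  26  27  27  27
  6   0  11  22  26  26  26  31  35  35

35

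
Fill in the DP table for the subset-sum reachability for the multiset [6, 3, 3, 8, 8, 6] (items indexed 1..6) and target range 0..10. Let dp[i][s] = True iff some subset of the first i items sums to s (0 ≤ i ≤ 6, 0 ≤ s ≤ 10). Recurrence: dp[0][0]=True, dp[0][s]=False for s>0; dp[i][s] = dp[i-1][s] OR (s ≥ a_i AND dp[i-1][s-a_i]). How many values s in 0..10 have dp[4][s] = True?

5

i\s   0   1   2   3   4   5   6   7   8   9  10
  0   T   F   F   F   F   F   F   F   F   F   F
  1   T   F   F   F   F   F   T   F   F   F   F
  2   T   F   F   T   F   F   T   F   F   T   F
  3   T   F   F   T   F   F   T   F   F   T   F
  4   T   F   F   T   F   F   T   F   T   T   F
  5   T   F   F   T   F   F   T   F   T   T   F
  6   T   F   F   T   F   F   T   F   T   T   F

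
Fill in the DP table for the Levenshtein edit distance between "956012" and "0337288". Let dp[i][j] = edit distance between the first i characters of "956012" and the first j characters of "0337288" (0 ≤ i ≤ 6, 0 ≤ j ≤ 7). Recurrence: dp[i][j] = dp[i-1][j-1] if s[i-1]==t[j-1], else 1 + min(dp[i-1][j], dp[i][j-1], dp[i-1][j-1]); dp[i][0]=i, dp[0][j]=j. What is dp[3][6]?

   ''  0  3  3  7  2  8  8
''  0  1  2  3  4  5  6  7
 9  1  1  2  3  4  5  6  7
 5  2  2  2  3  4  5  6  7
 6  3  3  3  3  4  5  6  7
 0  4  3  4  4  4  5  6  7
 1  5  4  4  5  5  5  6  7
 2  6  5  5  5  6  5  6  7

6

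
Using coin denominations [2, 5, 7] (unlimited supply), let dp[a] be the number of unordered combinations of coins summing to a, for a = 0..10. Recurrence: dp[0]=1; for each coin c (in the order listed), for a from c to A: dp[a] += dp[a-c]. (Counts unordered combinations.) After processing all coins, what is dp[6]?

after  coin     0     1     2     3     4     5     6     7     8     9    10
          2     1     0     1     0     1     0     1     0     1     0     1
          5     1     0     1     0     1     1     1     1     1     1     2
          7     1     0     1     0     1     1     1     2     1     2     2

1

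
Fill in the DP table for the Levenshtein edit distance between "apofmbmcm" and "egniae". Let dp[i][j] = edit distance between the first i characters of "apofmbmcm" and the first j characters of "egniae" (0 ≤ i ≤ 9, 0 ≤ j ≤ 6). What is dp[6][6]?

6

   ''  e  g  n  i  a  e
''  0  1  2  3  4  5  6
 a  1  1  2  3  4  4  5
 p  2  2  2  3  4  5  5
 o  3  3  3  3  4  5  6
 f  4  4  4  4  4  5  6
 m  5  5  5  5  5  5  6
 b  6  6  6  6  6  6  6
 m  7  7  7  7  7  7  7
 c  8  8  8  8  8  8  8
 m  9  9  9  9  9  9  9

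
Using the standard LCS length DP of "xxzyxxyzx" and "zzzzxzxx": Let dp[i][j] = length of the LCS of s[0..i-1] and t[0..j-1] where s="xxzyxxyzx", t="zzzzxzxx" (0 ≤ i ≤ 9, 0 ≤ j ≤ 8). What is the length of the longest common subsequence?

4

   ''  z  z  z  z  x  z  x  x
''  0  0  0  0  0  0  0  0  0
 x  0  0  0  0  0  1  1  1  1
 x  0  0  0  0  0  1  1  2  2
 z  0  1  1  1  1  1  2  2  2
 y  0  1  1  1  1  1  2  2  2
 x  0  1  1  1  1  2  2  3  3
 x  0  1  1  1  1  2  2  3  4
 y  0  1  1  1  1  2  2  3  4
 z  0  1  2  2  2  2  3  3  4
 x  0  1  2  2  2  3  3  4  4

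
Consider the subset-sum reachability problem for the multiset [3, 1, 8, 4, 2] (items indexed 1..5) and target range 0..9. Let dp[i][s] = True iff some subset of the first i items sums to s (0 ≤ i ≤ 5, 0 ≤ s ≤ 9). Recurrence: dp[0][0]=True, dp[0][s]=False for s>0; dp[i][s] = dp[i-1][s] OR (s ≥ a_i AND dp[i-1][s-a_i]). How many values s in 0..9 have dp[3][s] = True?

i\s   0   1   2   3   4   5   6   7   8   9
  0   T   F   F   F   F   F   F   F   F   F
  1   T   F   F   T   F   F   F   F   F   F
  2   T   T   F   T   T   F   F   F   F   F
  3   T   T   F   T   T   F   F   F   T   T
  4   T   T   F   T   T   T   F   T   T   T
  5   T   T   T   T   T   T   T   T   T   T

6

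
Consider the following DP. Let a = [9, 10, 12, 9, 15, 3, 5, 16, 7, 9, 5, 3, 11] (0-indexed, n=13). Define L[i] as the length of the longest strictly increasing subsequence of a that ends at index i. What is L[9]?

4

   i    0    1    2    3    4    5    6    7    8    9   10   11   12
a[i]    9   10   12    9   15    3    5   16    7    9    5    3   11
L[i]    1    2    3    1    4    1    2    5    3    4    2    1    5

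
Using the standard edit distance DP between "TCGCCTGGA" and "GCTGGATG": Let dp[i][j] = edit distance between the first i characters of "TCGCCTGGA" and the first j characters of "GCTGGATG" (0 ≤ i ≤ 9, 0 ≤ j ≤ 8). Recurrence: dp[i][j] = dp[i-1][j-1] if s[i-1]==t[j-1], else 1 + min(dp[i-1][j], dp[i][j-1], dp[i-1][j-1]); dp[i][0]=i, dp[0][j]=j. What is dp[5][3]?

3

   ''  G  C  T  G  G  A  T  G
''  0  1  2  3  4  5  6  7  8
 T  1  1  2  2  3  4  5  6  7
 C  2  2  1  2  3  4  5  6  7
 G  3  2  2  2  2  3  4  5  6
 C  4  3  2  3  3  3  4  5  6
 C  5  4  3  3  4  4  4  5  6
 T  6  5  4  3  4  5  5  4  5
 G  7  6  5  4  3  4  5  5  4
 G  8  7  6  5  4  3  4  5  5
 A  9  8  7  6  5  4  3  4  5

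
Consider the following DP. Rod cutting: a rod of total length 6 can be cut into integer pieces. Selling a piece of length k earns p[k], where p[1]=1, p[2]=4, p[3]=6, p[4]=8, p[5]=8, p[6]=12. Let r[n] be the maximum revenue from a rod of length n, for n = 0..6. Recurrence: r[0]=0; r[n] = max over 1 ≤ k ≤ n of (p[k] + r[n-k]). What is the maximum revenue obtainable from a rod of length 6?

12

   n    0    1    2    3    4    5    6
r[n]    0    1    4    6    8   10   12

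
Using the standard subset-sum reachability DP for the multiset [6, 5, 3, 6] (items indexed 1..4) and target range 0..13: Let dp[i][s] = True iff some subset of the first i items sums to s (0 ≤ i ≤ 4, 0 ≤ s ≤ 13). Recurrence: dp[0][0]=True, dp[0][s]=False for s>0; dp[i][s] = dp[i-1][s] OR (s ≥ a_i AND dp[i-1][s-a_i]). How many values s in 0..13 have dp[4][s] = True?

8

i\s   0   1   2   3   4   5   6   7   8   9  10  11  12  13
  0   T   F   F   F   F   F   F   F   F   F   F   F   F   F
  1   T   F   F   F   F   F   T   F   F   F   F   F   F   F
  2   T   F   F   F   F   T   T   F   F   F   F   T   F   F
  3   T   F   F   T   F   T   T   F   T   T   F   T   F   F
  4   T   F   F   T   F   T   T   F   T   T   F   T   T   F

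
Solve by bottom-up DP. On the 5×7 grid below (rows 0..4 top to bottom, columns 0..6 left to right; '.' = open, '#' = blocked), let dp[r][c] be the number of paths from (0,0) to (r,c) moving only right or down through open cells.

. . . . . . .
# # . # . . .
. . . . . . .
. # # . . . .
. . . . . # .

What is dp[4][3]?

r\c   0   1   2   3   4   5   6
  0   1   1   1   1   1   1   1
  1   0   0   1   0   1   2   3
  2   0   0   1   1   2   4   7
  3   0   0   0   1   3   7  14
  4   0   0   0   1   4   0  14

1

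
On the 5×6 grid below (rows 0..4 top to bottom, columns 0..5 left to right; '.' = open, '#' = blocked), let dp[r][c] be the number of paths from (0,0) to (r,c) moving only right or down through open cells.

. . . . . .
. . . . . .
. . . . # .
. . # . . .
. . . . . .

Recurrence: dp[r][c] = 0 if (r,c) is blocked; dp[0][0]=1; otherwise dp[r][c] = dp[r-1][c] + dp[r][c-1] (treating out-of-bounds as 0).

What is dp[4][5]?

41

r\c   0   1   2   3   4   5
  0   1   1   1   1   1   1
  1   1   2   3   4   5   6
  2   1   3   6  10   0   6
  3   1   4   0  10  10  16
  4   1   5   5  15  25  41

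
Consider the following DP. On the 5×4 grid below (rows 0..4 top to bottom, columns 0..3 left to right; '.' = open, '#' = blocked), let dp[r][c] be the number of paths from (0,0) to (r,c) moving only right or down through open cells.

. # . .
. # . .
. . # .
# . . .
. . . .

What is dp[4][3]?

r\c   0   1   2   3
  0   1   0   0   0
  1   1   0   0   0
  2   1   1   0   0
  3   0   1   1   1
  4   0   1   2   3

3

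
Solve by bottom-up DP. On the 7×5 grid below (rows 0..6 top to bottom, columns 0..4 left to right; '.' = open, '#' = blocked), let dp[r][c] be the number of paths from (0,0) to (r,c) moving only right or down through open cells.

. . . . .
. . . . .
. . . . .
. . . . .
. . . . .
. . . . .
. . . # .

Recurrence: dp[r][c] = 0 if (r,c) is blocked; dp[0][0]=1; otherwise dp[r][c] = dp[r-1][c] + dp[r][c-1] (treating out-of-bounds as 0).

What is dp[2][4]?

15

r\c   0   1   2   3   4
  0   1   1   1   1   1
  1   1   2   3   4   5
  2   1   3   6  10  15
  3   1   4  10  20  35
  4   1   5  15  35  70
  5   1   6  21  56 126
  6   1   7  28   0 126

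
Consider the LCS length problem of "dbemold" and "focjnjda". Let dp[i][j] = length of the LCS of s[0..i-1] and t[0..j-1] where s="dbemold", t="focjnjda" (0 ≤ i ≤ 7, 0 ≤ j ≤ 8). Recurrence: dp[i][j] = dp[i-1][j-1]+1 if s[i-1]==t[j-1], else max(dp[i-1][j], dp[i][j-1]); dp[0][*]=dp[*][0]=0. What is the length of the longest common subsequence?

   ''  f  o  c  j  n  j  d  a
''  0  0  0  0  0  0  0  0  0
 d  0  0  0  0  0  0  0  1  1
 b  0  0  0  0  0  0  0  1  1
 e  0  0  0  0  0  0  0  1  1
 m  0  0  0  0  0  0  0  1  1
 o  0  0  1  1  1  1  1  1  1
 l  0  0  1  1  1  1  1  1  1
 d  0  0  1  1  1  1  1  2  2

2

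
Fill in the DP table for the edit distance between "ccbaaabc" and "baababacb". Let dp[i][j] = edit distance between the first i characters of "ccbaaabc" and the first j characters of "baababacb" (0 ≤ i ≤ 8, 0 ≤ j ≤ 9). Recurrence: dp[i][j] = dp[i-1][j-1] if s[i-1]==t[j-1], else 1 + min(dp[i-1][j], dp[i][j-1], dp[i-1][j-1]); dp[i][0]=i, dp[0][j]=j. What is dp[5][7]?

   ''  b  a  a  b  a  b  a  c  b
''  0  1  2  3  4  5  6  7  8  9
 c  1  1  2  3  4  5  6  7  7  8
 c  2  2  2  3  4  5  6  7  7  8
 b  3  2  3  3  3  4  5  6  7  7
 a  4  3  2  3  4  3  4  5  6  7
 a  5  4  3  2  3  4  4  4  5  6
 a  6  5  4  3  3  3  4  4  5  6
 b  7  6  5  4  3  4  3  4  5  5
 c  8  7  6  5  4  4  4  4  4  5

4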